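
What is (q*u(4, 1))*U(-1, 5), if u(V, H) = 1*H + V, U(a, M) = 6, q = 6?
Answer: 180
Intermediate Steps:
u(V, H) = H + V
(q*u(4, 1))*U(-1, 5) = (6*(1 + 4))*6 = (6*5)*6 = 30*6 = 180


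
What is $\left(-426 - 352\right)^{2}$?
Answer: $605284$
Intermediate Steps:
$\left(-426 - 352\right)^{2} = \left(-778\right)^{2} = 605284$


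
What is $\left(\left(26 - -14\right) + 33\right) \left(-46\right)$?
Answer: $-3358$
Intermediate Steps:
$\left(\left(26 - -14\right) + 33\right) \left(-46\right) = \left(\left(26 + 14\right) + 33\right) \left(-46\right) = \left(40 + 33\right) \left(-46\right) = 73 \left(-46\right) = -3358$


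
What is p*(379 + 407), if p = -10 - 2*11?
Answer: -25152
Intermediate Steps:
p = -32 (p = -10 - 22 = -32)
p*(379 + 407) = -32*(379 + 407) = -32*786 = -25152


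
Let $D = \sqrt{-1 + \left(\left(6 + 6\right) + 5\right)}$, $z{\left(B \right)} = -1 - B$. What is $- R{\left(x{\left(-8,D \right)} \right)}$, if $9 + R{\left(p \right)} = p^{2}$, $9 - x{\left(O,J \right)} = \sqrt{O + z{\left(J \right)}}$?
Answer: $-59 + 18 i \sqrt{13} \approx -59.0 + 64.9 i$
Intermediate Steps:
$D = 4$ ($D = \sqrt{-1 + \left(12 + 5\right)} = \sqrt{-1 + 17} = \sqrt{16} = 4$)
$x{\left(O,J \right)} = 9 - \sqrt{-1 + O - J}$ ($x{\left(O,J \right)} = 9 - \sqrt{O - \left(1 + J\right)} = 9 - \sqrt{-1 + O - J}$)
$R{\left(p \right)} = -9 + p^{2}$
$- R{\left(x{\left(-8,D \right)} \right)} = - (-9 + \left(9 - \sqrt{-1 - 8 - 4}\right)^{2}) = - (-9 + \left(9 - \sqrt{-13}\right)^{2}) = - (-9 + \left(9 - i \sqrt{13}\right)^{2}) = 9 - \left(9 - i \sqrt{13}\right)^{2}$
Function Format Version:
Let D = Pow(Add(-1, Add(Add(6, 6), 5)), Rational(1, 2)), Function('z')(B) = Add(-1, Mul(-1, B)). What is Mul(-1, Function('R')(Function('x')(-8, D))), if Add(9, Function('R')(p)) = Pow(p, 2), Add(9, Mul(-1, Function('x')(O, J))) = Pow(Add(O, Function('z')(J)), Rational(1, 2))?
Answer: Add(-59, Mul(18, I, Pow(13, Rational(1, 2)))) ≈ Add(-59.000, Mul(64.900, I))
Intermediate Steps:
D = 4 (D = Pow(Add(-1, Add(12, 5)), Rational(1, 2)) = Pow(Add(-1, 17), Rational(1, 2)) = Pow(16, Rational(1, 2)) = 4)
Function('x')(O, J) = Add(9, Mul(-1, Pow(Add(-1, O, Mul(-1, J)), Rational(1, 2)))) (Function('x')(O, J) = Add(9, Mul(-1, Pow(Add(O, Add(-1, Mul(-1, J))), Rational(1, 2)))) = Add(9, Mul(-1, Pow(Add(-1, O, Mul(-1, J)), Rational(1, 2)))))
Function('R')(p) = Add(-9, Pow(p, 2))
Mul(-1, Function('R')(Function('x')(-8, D))) = Mul(-1, Add(-9, Pow(Add(9, Mul(-1, Pow(Add(-1, -8, Mul(-1, 4)), Rational(1, 2)))), 2))) = Mul(-1, Add(-9, Pow(Add(9, Mul(-1, Pow(Add(-1, -8, -4), Rational(1, 2)))), 2))) = Mul(-1, Add(-9, Pow(Add(9, Mul(-1, Pow(-13, Rational(1, 2)))), 2))) = Mul(-1, Add(-9, Pow(Add(9, Mul(-1, Mul(I, Pow(13, Rational(1, 2))))), 2))) = Mul(-1, Add(-9, Pow(Add(9, Mul(-1, I, Pow(13, Rational(1, 2)))), 2))) = Add(9, Mul(-1, Pow(Add(9, Mul(-1, I, Pow(13, Rational(1, 2)))), 2)))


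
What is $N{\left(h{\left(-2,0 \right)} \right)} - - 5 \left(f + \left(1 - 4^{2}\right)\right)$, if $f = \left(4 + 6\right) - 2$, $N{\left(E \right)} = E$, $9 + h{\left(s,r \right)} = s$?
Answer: $-46$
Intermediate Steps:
$h{\left(s,r \right)} = -9 + s$
$f = 8$ ($f = 10 - 2 = 8$)
$N{\left(h{\left(-2,0 \right)} \right)} - - 5 \left(f + \left(1 - 4^{2}\right)\right) = \left(-9 - 2\right) - - 5 \left(8 + \left(1 - 4^{2}\right)\right) = -11 - - 5 \left(8 + \left(1 - 16\right)\right) = -11 - - 5 \left(8 - 15\right) = -11 - \left(-5\right) \left(-7\right) = -11 - 35 = -46$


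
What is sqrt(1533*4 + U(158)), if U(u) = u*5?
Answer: sqrt(6922) ≈ 83.199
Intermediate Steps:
U(u) = 5*u
sqrt(1533*4 + U(158)) = sqrt(1533*4 + 5*158) = sqrt(6132 + 790) = sqrt(6922)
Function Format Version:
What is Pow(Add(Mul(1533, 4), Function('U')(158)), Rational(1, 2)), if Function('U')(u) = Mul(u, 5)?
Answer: Pow(6922, Rational(1, 2)) ≈ 83.199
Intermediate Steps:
Function('U')(u) = Mul(5, u)
Pow(Add(Mul(1533, 4), Function('U')(158)), Rational(1, 2)) = Pow(Add(Mul(1533, 4), Mul(5, 158)), Rational(1, 2)) = Pow(Add(6132, 790), Rational(1, 2)) = Pow(6922, Rational(1, 2))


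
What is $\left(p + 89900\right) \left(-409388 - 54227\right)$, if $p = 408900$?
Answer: $-231251162000$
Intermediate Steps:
$\left(p + 89900\right) \left(-409388 - 54227\right) = \left(408900 + 89900\right) \left(-409388 - 54227\right) = 498800 \left(-463615\right) = -231251162000$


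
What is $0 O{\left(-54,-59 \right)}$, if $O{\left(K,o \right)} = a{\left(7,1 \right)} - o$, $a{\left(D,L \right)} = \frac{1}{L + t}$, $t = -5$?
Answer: $0$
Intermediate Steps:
$a{\left(D,L \right)} = \frac{1}{-5 + L}$ ($a{\left(D,L \right)} = \frac{1}{L - 5} = \frac{1}{-5 + L}$)
$O{\left(K,o \right)} = - \frac{1}{4} - o$ ($O{\left(K,o \right)} = \frac{1}{-5 + 1} - o = \frac{1}{-4} - o = - \frac{1}{4} - o$)
$0 O{\left(-54,-59 \right)} = 0 \left(- \frac{1}{4} - -59\right) = 0 \left(- \frac{1}{4} + 59\right) = 0 \cdot \frac{235}{4} = 0$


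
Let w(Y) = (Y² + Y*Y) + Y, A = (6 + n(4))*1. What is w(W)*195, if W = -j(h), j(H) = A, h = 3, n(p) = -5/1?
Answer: 195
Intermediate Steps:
n(p) = -5 (n(p) = -5*1 = -5)
A = 1 (A = (6 - 5)*1 = 1*1 = 1)
j(H) = 1
W = -1 (W = -1*1 = -1)
w(Y) = Y + 2*Y² (w(Y) = (Y² + Y²) + Y = 2*Y² + Y = Y + 2*Y²)
w(W)*195 = -(1 + 2*(-1))*195 = -(1 - 2)*195 = -1*(-1)*195 = 1*195 = 195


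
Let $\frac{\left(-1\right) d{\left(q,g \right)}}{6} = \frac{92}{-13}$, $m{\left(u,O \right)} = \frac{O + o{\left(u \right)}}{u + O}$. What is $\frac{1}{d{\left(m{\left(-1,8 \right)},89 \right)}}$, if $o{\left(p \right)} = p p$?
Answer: $\frac{13}{552} \approx 0.023551$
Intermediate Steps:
$o{\left(p \right)} = p^{2}$
$m{\left(u,O \right)} = \frac{O + u^{2}}{O + u}$ ($m{\left(u,O \right)} = \frac{O + u^{2}}{u + O} = \frac{O + u^{2}}{O + u}$)
$d{\left(q,g \right)} = \frac{552}{13}$ ($d{\left(q,g \right)} = - 6 \frac{92}{-13} = - 6 \cdot 92 \left(- \frac{1}{13}\right) = \left(-6\right) \left(- \frac{92}{13}\right) = \frac{552}{13}$)
$\frac{1}{d{\left(m{\left(-1,8 \right)},89 \right)}} = \frac{1}{\frac{552}{13}} = \frac{13}{552}$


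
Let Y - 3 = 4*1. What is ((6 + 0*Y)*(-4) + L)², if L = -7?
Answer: 961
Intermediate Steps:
Y = 7 (Y = 3 + 4*1 = 3 + 4 = 7)
((6 + 0*Y)*(-4) + L)² = ((6 + 0*7)*(-4) - 7)² = ((6 + 0)*(-4) - 7)² = (6*(-4) - 7)² = (-24 - 7)² = (-31)² = 961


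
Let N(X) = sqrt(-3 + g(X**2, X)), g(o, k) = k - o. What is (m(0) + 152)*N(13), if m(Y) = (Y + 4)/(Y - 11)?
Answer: 1668*I*sqrt(159)/11 ≈ 1912.1*I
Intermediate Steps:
m(Y) = (4 + Y)/(-11 + Y)
N(X) = sqrt(-3 + X - X**2) (N(X) = sqrt(-3 + (X - X**2)) = sqrt(-3 + X - X**2))
(m(0) + 152)*N(13) = ((4 + 0)/(-11 + 0) + 152)*sqrt(-3 + 13 - 1*13**2) = (4/(-11) + 152)*sqrt(-3 + 13 - 1*169) = (-1/11*4 + 152)*sqrt(-3 + 13 - 169) = (-4/11 + 152)*sqrt(-159) = 1668*(I*sqrt(159))/11 = 1668*I*sqrt(159)/11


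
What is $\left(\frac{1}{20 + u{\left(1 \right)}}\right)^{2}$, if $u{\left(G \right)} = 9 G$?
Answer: $\frac{1}{841} \approx 0.0011891$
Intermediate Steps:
$\left(\frac{1}{20 + u{\left(1 \right)}}\right)^{2} = \left(\frac{1}{20 + 9 \cdot 1}\right)^{2} = \left(\frac{1}{20 + 9}\right)^{2} = \left(\frac{1}{29}\right)^{2} = \frac{1}{841}$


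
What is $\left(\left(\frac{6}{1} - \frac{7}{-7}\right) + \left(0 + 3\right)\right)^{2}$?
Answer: $100$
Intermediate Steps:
$\left(\left(\frac{6}{1} - \frac{7}{-7}\right) + \left(0 + 3\right)\right)^{2} = \left(\left(6 \cdot 1 - -1\right) + 3\right)^{2} = \left(\left(6 + 1\right) + 3\right)^{2} = \left(7 + 3\right)^{2} = 10^{2} = 100$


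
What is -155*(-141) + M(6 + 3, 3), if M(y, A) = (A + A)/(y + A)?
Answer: 43711/2 ≈ 21856.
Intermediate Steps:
M(y, A) = 2*A/(A + y) (M(y, A) = (2*A)/(A + y) = 2*A/(A + y))
-155*(-141) + M(6 + 3, 3) = -155*(-141) + 2*3/(3 + (6 + 3)) = 21855 + 2*3/(3 + 9) = 21855 + 2*3/12 = 21855 + 2*3*(1/12) = 21855 + 1/2 = 43711/2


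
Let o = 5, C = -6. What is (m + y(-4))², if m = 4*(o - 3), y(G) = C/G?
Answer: 361/4 ≈ 90.250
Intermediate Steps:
y(G) = -6/G
m = 8 (m = 4*(5 - 3) = 4*2 = 8)
(m + y(-4))² = (8 - 6/(-4))² = (8 - 6*(-¼))² = (8 + 3/2)² = (19/2)² = 361/4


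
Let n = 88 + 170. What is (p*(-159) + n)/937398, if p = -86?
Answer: 2322/156233 ≈ 0.014862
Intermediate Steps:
n = 258
(p*(-159) + n)/937398 = (-86*(-159) + 258)/937398 = (13674 + 258)*(1/937398) = 13932*(1/937398) = 2322/156233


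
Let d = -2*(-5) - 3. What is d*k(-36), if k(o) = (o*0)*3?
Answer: 0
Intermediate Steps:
k(o) = 0 (k(o) = 0*3 = 0)
d = 7 (d = 10 - 3 = 7)
d*k(-36) = 7*0 = 0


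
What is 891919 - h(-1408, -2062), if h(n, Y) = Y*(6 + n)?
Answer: -1999005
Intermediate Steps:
891919 - h(-1408, -2062) = 891919 - (-2062)*(6 - 1408) = 891919 - (-2062)*(-1402) = 891919 - 1*2890924 = 891919 - 2890924 = -1999005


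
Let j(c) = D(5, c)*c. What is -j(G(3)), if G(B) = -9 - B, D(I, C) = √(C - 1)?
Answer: 12*I*√13 ≈ 43.267*I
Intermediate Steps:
D(I, C) = √(-1 + C)
j(c) = c*√(-1 + c) (j(c) = √(-1 + c)*c = c*√(-1 + c))
-j(G(3)) = -(-9 - 1*3)*√(-1 + (-9 - 1*3)) = -(-9 - 3)*√(-1 + (-9 - 3)) = -(-12)*√(-1 - 12) = -(-12)*√(-13) = -(-12)*I*√13 = 12*I*√13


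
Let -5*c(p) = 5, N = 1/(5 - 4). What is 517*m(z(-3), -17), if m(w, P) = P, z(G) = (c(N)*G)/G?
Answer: -8789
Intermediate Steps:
N = 1 (N = 1/1 = 1)
c(p) = -1 (c(p) = -⅕*5 = -1)
z(G) = -1 (z(G) = (-G)/G = -1)
517*m(z(-3), -17) = 517*(-17) = -8789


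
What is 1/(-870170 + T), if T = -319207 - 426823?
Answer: -1/1616200 ≈ -6.1874e-7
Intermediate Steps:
T = -746030
1/(-870170 + T) = 1/(-870170 - 746030) = 1/(-1616200) = -1/1616200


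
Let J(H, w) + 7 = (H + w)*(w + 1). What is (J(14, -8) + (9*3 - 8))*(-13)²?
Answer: -5070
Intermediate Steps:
J(H, w) = -7 + (1 + w)*(H + w) (J(H, w) = -7 + (H + w)*(w + 1) = -7 + (H + w)*(1 + w) = -7 + (1 + w)*(H + w))
(J(14, -8) + (9*3 - 8))*(-13)² = ((-7 + 14 - 8 + (-8)² + 14*(-8)) + (9*3 - 8))*(-13)² = ((-7 + 14 - 8 + 64 - 112) + (27 - 8))*169 = (-49 + 19)*169 = -30*169 = -5070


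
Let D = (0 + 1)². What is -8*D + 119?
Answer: 111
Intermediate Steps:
D = 1 (D = 1² = 1)
-8*D + 119 = -8*1 + 119 = -8 + 119 = 111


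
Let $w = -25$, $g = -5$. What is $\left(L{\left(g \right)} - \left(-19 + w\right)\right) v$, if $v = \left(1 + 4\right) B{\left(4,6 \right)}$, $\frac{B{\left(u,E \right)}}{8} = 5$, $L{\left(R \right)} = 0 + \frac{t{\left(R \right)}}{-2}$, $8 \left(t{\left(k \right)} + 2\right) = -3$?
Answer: $\frac{18075}{2} \approx 9037.5$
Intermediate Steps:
$t{\left(k \right)} = - \frac{19}{8}$ ($t{\left(k \right)} = -2 + \frac{1}{8} \left(-3\right) = -2 - \frac{3}{8} = - \frac{19}{8}$)
$L{\left(R \right)} = \frac{19}{16}$ ($L{\left(R \right)} = 0 - \frac{19}{8 \left(-2\right)} = 0 - - \frac{19}{16} = 0 + \frac{19}{16} = \frac{19}{16}$)
$B{\left(u,E \right)} = 40$ ($B{\left(u,E \right)} = 8 \cdot 5 = 40$)
$v = 200$ ($v = \left(1 + 4\right) 40 = 5 \cdot 40 = 200$)
$\left(L{\left(g \right)} - \left(-19 + w\right)\right) v = \left(\frac{19}{16} + \left(19 - -25\right)\right) 200 = \left(\frac{19}{16} + \left(19 + 25\right)\right) 200 = \left(\frac{19}{16} + 44\right) 200 = \frac{723}{16} \cdot 200 = \frac{18075}{2}$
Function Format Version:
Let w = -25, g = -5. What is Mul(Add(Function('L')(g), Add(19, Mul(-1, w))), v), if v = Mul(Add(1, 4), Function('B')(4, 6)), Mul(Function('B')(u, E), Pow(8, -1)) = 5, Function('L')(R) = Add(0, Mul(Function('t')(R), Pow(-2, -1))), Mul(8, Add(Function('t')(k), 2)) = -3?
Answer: Rational(18075, 2) ≈ 9037.5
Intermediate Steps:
Function('t')(k) = Rational(-19, 8) (Function('t')(k) = Add(-2, Mul(Rational(1, 8), -3)) = Add(-2, Rational(-3, 8)) = Rational(-19, 8))
Function('L')(R) = Rational(19, 16) (Function('L')(R) = Add(0, Mul(Rational(-19, 8), Pow(-2, -1))) = Add(0, Mul(Rational(-19, 8), Rational(-1, 2))) = Add(0, Rational(19, 16)) = Rational(19, 16))
Function('B')(u, E) = 40 (Function('B')(u, E) = Mul(8, 5) = 40)
v = 200 (v = Mul(Add(1, 4), 40) = Mul(5, 40) = 200)
Mul(Add(Function('L')(g), Add(19, Mul(-1, w))), v) = Mul(Add(Rational(19, 16), Add(19, Mul(-1, -25))), 200) = Mul(Add(Rational(19, 16), Add(19, 25)), 200) = Mul(Add(Rational(19, 16), 44), 200) = Mul(Rational(723, 16), 200) = Rational(18075, 2)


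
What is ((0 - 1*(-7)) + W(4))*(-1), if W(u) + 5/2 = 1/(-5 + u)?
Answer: -7/2 ≈ -3.5000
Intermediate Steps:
W(u) = -5/2 + 1/(-5 + u)
((0 - 1*(-7)) + W(4))*(-1) = ((0 - 1*(-7)) + (27 - 5*4)/(2*(-5 + 4)))*(-1) = ((0 + 7) + (½)*(27 - 20)/(-1))*(-1) = (7 + (½)*(-1)*7)*(-1) = (7 - 7/2)*(-1) = (7/2)*(-1) = -7/2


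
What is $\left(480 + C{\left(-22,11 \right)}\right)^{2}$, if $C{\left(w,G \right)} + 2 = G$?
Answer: $239121$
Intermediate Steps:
$C{\left(w,G \right)} = -2 + G$
$\left(480 + C{\left(-22,11 \right)}\right)^{2} = \left(480 + \left(-2 + 11\right)\right)^{2} = \left(480 + 9\right)^{2} = 489^{2} = 239121$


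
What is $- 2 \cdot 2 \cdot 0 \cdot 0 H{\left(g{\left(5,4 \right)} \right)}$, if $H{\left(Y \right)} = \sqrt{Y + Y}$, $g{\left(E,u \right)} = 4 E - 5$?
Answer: $0$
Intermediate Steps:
$g{\left(E,u \right)} = -5 + 4 E$
$H{\left(Y \right)} = \sqrt{2} \sqrt{Y}$ ($H{\left(Y \right)} = \sqrt{2 Y} = \sqrt{2} \sqrt{Y}$)
$- 2 \cdot 2 \cdot 0 \cdot 0 H{\left(g{\left(5,4 \right)} \right)} = - 2 \cdot 2 \cdot 0 \cdot 0 \sqrt{2} \sqrt{-5 + 4 \cdot 5} = - 2 \cdot 0 \cdot 0 \sqrt{2} \sqrt{-5 + 20} = \left(-2\right) 0 \sqrt{2} \sqrt{15} = 0 \sqrt{30} = 0$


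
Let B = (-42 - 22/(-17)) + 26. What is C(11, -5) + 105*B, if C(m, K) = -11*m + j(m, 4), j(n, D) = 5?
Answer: -28222/17 ≈ -1660.1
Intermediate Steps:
B = -250/17 (B = (-42 - 22*(-1/17)) + 26 = (-42 + 22/17) + 26 = -692/17 + 26 = -250/17 ≈ -14.706)
C(m, K) = 5 - 11*m (C(m, K) = -11*m + 5 = 5 - 11*m)
C(11, -5) + 105*B = (5 - 11*11) + 105*(-250/17) = (5 - 121) - 26250/17 = -116 - 26250/17 = -28222/17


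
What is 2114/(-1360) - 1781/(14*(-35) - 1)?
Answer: 692093/333880 ≈ 2.0729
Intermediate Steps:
2114/(-1360) - 1781/(14*(-35) - 1) = 2114*(-1/1360) - 1781/(-490 - 1) = -1057/680 - 1781/(-491) = -1057/680 - 1781*(-1/491) = -1057/680 + 1781/491 = 692093/333880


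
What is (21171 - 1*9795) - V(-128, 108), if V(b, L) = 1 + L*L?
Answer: -289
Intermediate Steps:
V(b, L) = 1 + L²
(21171 - 1*9795) - V(-128, 108) = (21171 - 1*9795) - (1 + 108²) = (21171 - 9795) - (1 + 11664) = 11376 - 1*11665 = 11376 - 11665 = -289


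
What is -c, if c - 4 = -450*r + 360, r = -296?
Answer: -133564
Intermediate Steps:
c = 133564 (c = 4 + (-450*(-296) + 360) = 4 + (133200 + 360) = 4 + 133560 = 133564)
-c = -1*133564 = -133564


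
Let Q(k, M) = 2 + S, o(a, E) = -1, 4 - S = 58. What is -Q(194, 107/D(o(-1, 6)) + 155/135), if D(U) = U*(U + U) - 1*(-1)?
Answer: 52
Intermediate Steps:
S = -54 (S = 4 - 1*58 = 4 - 58 = -54)
D(U) = 1 + 2*U² (D(U) = U*(2*U) + 1 = 2*U² + 1 = 1 + 2*U²)
Q(k, M) = -52 (Q(k, M) = 2 - 54 = -52)
-Q(194, 107/D(o(-1, 6)) + 155/135) = -1*(-52) = 52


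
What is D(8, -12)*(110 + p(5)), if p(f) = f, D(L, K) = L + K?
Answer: -460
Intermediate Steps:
D(L, K) = K + L
D(8, -12)*(110 + p(5)) = (-12 + 8)*(110 + 5) = -4*115 = -460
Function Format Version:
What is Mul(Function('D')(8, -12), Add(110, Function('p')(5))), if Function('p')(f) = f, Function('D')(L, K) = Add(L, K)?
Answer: -460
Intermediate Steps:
Function('D')(L, K) = Add(K, L)
Mul(Function('D')(8, -12), Add(110, Function('p')(5))) = Mul(Add(-12, 8), Add(110, 5)) = Mul(-4, 115) = -460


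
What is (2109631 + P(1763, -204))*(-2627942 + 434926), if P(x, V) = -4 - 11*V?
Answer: -4631366892936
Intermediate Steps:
(2109631 + P(1763, -204))*(-2627942 + 434926) = (2109631 + (-4 - 11*(-204)))*(-2627942 + 434926) = (2109631 + (-4 + 2244))*(-2193016) = (2109631 + 2240)*(-2193016) = 2111871*(-2193016) = -4631366892936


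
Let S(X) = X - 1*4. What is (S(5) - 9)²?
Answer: 64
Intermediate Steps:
S(X) = -4 + X (S(X) = X - 4 = -4 + X)
(S(5) - 9)² = ((-4 + 5) - 9)² = (1 - 9)² = (-8)² = 64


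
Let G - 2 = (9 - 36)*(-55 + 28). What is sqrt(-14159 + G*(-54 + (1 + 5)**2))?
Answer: I*sqrt(27317) ≈ 165.28*I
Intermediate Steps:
G = 731 (G = 2 + (9 - 36)*(-55 + 28) = 2 - 27*(-27) = 2 + 729 = 731)
sqrt(-14159 + G*(-54 + (1 + 5)**2)) = sqrt(-14159 + 731*(-54 + (1 + 5)**2)) = sqrt(-14159 + 731*(-54 + 6**2)) = sqrt(-14159 + 731*(-54 + 36)) = sqrt(-14159 + 731*(-18)) = sqrt(-14159 - 13158) = sqrt(-27317) = I*sqrt(27317)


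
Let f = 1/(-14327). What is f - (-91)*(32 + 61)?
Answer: 121249400/14327 ≈ 8463.0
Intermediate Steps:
f = -1/14327 ≈ -6.9798e-5
f - (-91)*(32 + 61) = -1/14327 - (-91)*(32 + 61) = -1/14327 - (-91)*93 = -1/14327 - 1*(-8463) = -1/14327 + 8463 = 121249400/14327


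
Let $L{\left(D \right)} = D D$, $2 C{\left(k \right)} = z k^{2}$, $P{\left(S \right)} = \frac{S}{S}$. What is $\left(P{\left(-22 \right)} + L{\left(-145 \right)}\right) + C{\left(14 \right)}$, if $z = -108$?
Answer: $10442$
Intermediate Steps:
$P{\left(S \right)} = 1$
$C{\left(k \right)} = - 54 k^{2}$ ($C{\left(k \right)} = \frac{\left(-108\right) k^{2}}{2} = - 54 k^{2}$)
$L{\left(D \right)} = D^{2}$
$\left(P{\left(-22 \right)} + L{\left(-145 \right)}\right) + C{\left(14 \right)} = \left(1 + \left(-145\right)^{2}\right) - 54 \cdot 14^{2} = \left(1 + 21025\right) - 10584 = 21026 - 10584 = 10442$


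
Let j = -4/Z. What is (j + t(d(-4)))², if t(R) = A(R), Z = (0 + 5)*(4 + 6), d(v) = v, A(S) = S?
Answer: 10404/625 ≈ 16.646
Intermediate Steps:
Z = 50 (Z = 5*10 = 50)
t(R) = R
j = -2/25 (j = -4/50 = -4*1/50 = -2/25 ≈ -0.080000)
(j + t(d(-4)))² = (-2/25 - 4)² = (-102/25)² = 10404/625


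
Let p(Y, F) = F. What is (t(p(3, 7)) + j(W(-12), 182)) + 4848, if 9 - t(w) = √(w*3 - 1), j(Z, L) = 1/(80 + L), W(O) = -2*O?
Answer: 1272535/262 - 2*√5 ≈ 4852.5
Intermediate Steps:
t(w) = 9 - √(-1 + 3*w) (t(w) = 9 - √(w*3 - 1) = 9 - √(3*w - 1) = 9 - √(-1 + 3*w))
(t(p(3, 7)) + j(W(-12), 182)) + 4848 = ((9 - √(-1 + 3*7)) + 1/(80 + 182)) + 4848 = ((9 - √(-1 + 21)) + 1/262) + 4848 = ((9 - √20) + 1/262) + 4848 = ((9 - 2*√5) + 1/262) + 4848 = (2359/262 - 2*√5) + 4848 = 1272535/262 - 2*√5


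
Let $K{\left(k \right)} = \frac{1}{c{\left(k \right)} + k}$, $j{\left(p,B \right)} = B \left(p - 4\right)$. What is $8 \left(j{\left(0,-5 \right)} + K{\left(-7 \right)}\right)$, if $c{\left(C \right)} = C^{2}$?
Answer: $\frac{3364}{21} \approx 160.19$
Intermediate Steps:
$j{\left(p,B \right)} = B \left(-4 + p\right)$
$K{\left(k \right)} = \frac{1}{k + k^{2}}$ ($K{\left(k \right)} = \frac{1}{k^{2} + k} = \frac{1}{k + k^{2}}$)
$8 \left(j{\left(0,-5 \right)} + K{\left(-7 \right)}\right) = 8 \left(- 5 \left(-4 + 0\right) + \frac{1}{\left(-7\right) \left(1 - 7\right)}\right) = 8 \left(\left(-5\right) \left(-4\right) - \frac{1}{7 \left(-6\right)}\right) = 8 \left(20 - - \frac{1}{42}\right) = 8 \left(20 + \frac{1}{42}\right) = 8 \cdot \frac{841}{42} = \frac{3364}{21}$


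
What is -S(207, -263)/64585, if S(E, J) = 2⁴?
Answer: -16/64585 ≈ -0.00024774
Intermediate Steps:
S(E, J) = 16
-S(207, -263)/64585 = -16/64585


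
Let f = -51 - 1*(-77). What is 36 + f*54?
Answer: 1440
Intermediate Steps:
f = 26 (f = -51 + 77 = 26)
36 + f*54 = 36 + 26*54 = 36 + 1404 = 1440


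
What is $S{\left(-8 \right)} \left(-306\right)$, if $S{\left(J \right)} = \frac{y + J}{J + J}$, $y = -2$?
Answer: $- \frac{765}{4} \approx -191.25$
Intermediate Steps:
$S{\left(J \right)} = \frac{-2 + J}{2 J}$ ($S{\left(J \right)} = \frac{-2 + J}{J + J} = \frac{-2 + J}{2 J}$)
$S{\left(-8 \right)} \left(-306\right) = \frac{-2 - 8}{2 \left(-8\right)} \left(-306\right) = \frac{1}{2} \left(- \frac{1}{8}\right) \left(-10\right) \left(-306\right) = \frac{5}{8} \left(-306\right) = - \frac{765}{4}$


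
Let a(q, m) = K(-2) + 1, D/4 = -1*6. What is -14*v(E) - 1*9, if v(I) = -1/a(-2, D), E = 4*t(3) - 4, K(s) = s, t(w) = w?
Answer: -23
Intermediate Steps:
D = -24 (D = 4*(-1*6) = 4*(-6) = -24)
a(q, m) = -1 (a(q, m) = -2 + 1 = -1)
E = 8 (E = 4*3 - 4 = 12 - 4 = 8)
v(I) = 1 (v(I) = -1/(-1) = -1*(-1) = 1)
-14*v(E) - 1*9 = -14*1 - 1*9 = -14 - 9 = -23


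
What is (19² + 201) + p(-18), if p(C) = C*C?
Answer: 886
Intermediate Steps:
p(C) = C²
(19² + 201) + p(-18) = (19² + 201) + (-18)² = (361 + 201) + 324 = 562 + 324 = 886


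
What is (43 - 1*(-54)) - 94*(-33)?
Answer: 3199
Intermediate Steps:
(43 - 1*(-54)) - 94*(-33) = (43 + 54) + 3102 = 97 + 3102 = 3199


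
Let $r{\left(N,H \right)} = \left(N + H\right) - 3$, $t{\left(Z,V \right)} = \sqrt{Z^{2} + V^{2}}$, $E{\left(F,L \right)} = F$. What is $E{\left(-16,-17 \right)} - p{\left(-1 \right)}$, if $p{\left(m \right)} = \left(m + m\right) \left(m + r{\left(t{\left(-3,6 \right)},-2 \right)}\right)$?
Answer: $-28 + 6 \sqrt{5} \approx -14.584$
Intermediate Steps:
$t{\left(Z,V \right)} = \sqrt{V^{2} + Z^{2}}$
$r{\left(N,H \right)} = -3 + H + N$ ($r{\left(N,H \right)} = \left(H + N\right) - 3 = -3 + H + N$)
$p{\left(m \right)} = 2 m \left(-5 + m + 3 \sqrt{5}\right)$ ($p{\left(m \right)} = \left(m + m\right) \left(m - \left(5 - \sqrt{6^{2} + \left(-3\right)^{2}}\right)\right) = 2 m \left(m - \left(5 - \sqrt{36 + 9}\right)\right) = 2 m \left(m - \left(5 - 3 \sqrt{5}\right)\right) = 2 m \left(-5 + m + 3 \sqrt{5}\right)$)
$E{\left(-16,-17 \right)} - p{\left(-1 \right)} = -16 - 2 \left(-1\right) \left(-5 - 1 + 3 \sqrt{5}\right) = -16 - 2 \left(-1\right) \left(-6 + 3 \sqrt{5}\right) = -16 - \left(12 - 6 \sqrt{5}\right) = -28 + 6 \sqrt{5}$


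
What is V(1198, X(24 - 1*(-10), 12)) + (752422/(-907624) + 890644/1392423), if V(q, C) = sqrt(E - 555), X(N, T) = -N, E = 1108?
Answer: -119659914325/631898266476 + sqrt(553) ≈ 23.327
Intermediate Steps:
V(q, C) = sqrt(553) (V(q, C) = sqrt(1108 - 555) = sqrt(553))
V(1198, X(24 - 1*(-10), 12)) + (752422/(-907624) + 890644/1392423) = sqrt(553) + (752422/(-907624) + 890644/1392423) = sqrt(553) + (752422*(-1/907624) + 890644*(1/1392423)) = sqrt(553) + (-376211/453812 + 890644/1392423) = sqrt(553) - 119659914325/631898266476 = -119659914325/631898266476 + sqrt(553)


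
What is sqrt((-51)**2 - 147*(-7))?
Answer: 11*sqrt(30) ≈ 60.250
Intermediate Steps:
sqrt((-51)**2 - 147*(-7)) = sqrt(2601 + 1029) = sqrt(3630) = 11*sqrt(30)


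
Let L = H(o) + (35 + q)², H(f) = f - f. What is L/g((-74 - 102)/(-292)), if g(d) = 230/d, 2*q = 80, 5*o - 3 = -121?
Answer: 24750/1679 ≈ 14.741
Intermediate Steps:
o = -118/5 (o = ⅗ + (⅕)*(-121) = ⅗ - 121/5 = -118/5 ≈ -23.600)
q = 40 (q = (½)*80 = 40)
H(f) = 0
L = 5625 (L = 0 + (35 + 40)² = 0 + 75² = 0 + 5625 = 5625)
L/g((-74 - 102)/(-292)) = 5625/((230/(((-74 - 102)/(-292))))) = 5625/((230/((-176*(-1/292))))) = 5625/((230/(44/73))) = 5625/((230*(73/44))) = 5625/(8395/22) = 5625*(22/8395) = 24750/1679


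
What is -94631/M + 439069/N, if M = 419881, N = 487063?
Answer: 138265472036/204508499503 ≈ 0.67609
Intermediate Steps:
-94631/M + 439069/N = -94631/419881 + 439069/487063 = 138265472036/204508499503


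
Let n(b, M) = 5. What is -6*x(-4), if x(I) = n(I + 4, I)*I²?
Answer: -480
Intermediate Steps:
x(I) = 5*I²
-6*x(-4) = -30*(-4)² = -30*16 = -6*80 = -480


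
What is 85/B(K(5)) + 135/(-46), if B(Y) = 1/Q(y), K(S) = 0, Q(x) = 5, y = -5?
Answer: 19415/46 ≈ 422.07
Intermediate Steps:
B(Y) = ⅕ (B(Y) = 1/5 = ⅕)
85/B(K(5)) + 135/(-46) = 85/(⅕) + 135/(-46) = 85*5 + 135*(-1/46) = 425 - 135/46 = 19415/46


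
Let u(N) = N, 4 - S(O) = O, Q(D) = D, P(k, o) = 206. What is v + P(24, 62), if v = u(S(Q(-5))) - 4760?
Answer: -4545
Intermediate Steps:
S(O) = 4 - O
v = -4751 (v = (4 - 1*(-5)) - 4760 = (4 + 5) - 4760 = 9 - 4760 = -4751)
v + P(24, 62) = -4751 + 206 = -4545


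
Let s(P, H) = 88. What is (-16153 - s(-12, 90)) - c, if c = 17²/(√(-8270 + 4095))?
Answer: -16241 + 289*I*√167/835 ≈ -16241.0 + 4.4727*I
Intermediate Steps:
c = -289*I*√167/835 (c = 289/(√(-4175)) = 289/((5*I*√167)) = 289*(-I*√167/835) = -289*I*√167/835 ≈ -4.4727*I)
(-16153 - s(-12, 90)) - c = (-16153 - 1*88) - (-289)*I*√167/835 = (-16153 - 88) + 289*I*√167/835 = -16241 + 289*I*√167/835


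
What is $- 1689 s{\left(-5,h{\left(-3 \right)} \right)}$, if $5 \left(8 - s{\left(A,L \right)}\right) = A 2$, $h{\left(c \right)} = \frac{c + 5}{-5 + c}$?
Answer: $-16890$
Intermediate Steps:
$h{\left(c \right)} = \frac{5 + c}{-5 + c}$
$s{\left(A,L \right)} = 8 - \frac{2 A}{5}$ ($s{\left(A,L \right)} = 8 - \frac{A 2}{5} = 8 - \frac{2 A}{5}$)
$- 1689 s{\left(-5,h{\left(-3 \right)} \right)} = - 1689 \left(8 - -2\right) = - 1689 \left(8 + 2\right) = \left(-1689\right) 10 = -16890$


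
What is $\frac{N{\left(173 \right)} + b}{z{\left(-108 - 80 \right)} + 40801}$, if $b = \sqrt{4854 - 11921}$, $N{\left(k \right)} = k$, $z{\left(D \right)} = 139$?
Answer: $\frac{173}{40940} + \frac{i \sqrt{7067}}{40940} \approx 0.0042257 + 0.0020534 i$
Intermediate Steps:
$b = i \sqrt{7067}$ ($b = \sqrt{-7067} = i \sqrt{7067} \approx 84.065 i$)
$\frac{N{\left(173 \right)} + b}{z{\left(-108 - 80 \right)} + 40801} = \frac{173 + i \sqrt{7067}}{139 + 40801} = \frac{173 + i \sqrt{7067}}{40940} = \left(173 + i \sqrt{7067}\right) \frac{1}{40940} = \frac{173}{40940} + \frac{i \sqrt{7067}}{40940}$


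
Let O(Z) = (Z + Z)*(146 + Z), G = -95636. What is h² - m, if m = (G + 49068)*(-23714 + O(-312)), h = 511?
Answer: 3719647281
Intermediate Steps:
O(Z) = 2*Z*(146 + Z) (O(Z) = (2*Z)*(146 + Z) = 2*Z*(146 + Z))
m = -3719386160 (m = (-95636 + 49068)*(-23714 + 2*(-312)*(146 - 312)) = -46568*(-23714 + 2*(-312)*(-166)) = -46568*(-23714 + 103584) = -46568*79870 = -3719386160)
h² - m = 511² - 1*(-3719386160) = 261121 + 3719386160 = 3719647281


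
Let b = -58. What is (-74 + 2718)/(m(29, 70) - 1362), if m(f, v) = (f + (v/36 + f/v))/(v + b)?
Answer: -4997160/2569241 ≈ -1.9450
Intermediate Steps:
m(f, v) = (f + v/36 + f/v)/(-58 + v) (m(f, v) = (f + (v/36 + f/v))/(v - 58) = (f + (v*(1/36) + f/v))/(-58 + v) = (f + (v/36 + f/v))/(-58 + v) = (f + v/36 + f/v)/(-58 + v))
(-74 + 2718)/(m(29, 70) - 1362) = (-74 + 2718)/((29 + (1/36)*70² + 29*70)/(70*(-58 + 70)) - 1362) = 2644/((1/70)*(29 + (1/36)*4900 + 2030)/12 - 1362) = 2644/((1/70)*(1/12)*(29 + 1225/9 + 2030) - 1362) = 2644/((1/70)*(1/12)*(19756/9) - 1362) = 2644/(4939/1890 - 1362) = 2644/(-2569241/1890) = 2644*(-1890/2569241) = -4997160/2569241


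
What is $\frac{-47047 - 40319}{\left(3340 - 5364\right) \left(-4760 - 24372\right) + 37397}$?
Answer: $- \frac{29122}{19666855} \approx -0.0014808$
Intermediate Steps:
$\frac{-47047 - 40319}{\left(3340 - 5364\right) \left(-4760 - 24372\right) + 37397} = - \frac{87366}{\left(-2024\right) \left(-29132\right) + 37397} = - \frac{87366}{58963168 + 37397} = - \frac{87366}{59000565} = \left(-87366\right) \frac{1}{59000565} = - \frac{29122}{19666855}$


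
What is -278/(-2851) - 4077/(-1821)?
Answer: 4043255/1730557 ≈ 2.3364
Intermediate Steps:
-278/(-2851) - 4077/(-1821) = -278*(-1/2851) - 4077*(-1/1821) = 278/2851 + 1359/607 = 4043255/1730557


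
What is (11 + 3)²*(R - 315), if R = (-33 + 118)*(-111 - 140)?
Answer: -4243400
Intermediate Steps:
R = -21335 (R = 85*(-251) = -21335)
(11 + 3)²*(R - 315) = (11 + 3)²*(-21335 - 315) = 14²*(-21650) = 196*(-21650) = -4243400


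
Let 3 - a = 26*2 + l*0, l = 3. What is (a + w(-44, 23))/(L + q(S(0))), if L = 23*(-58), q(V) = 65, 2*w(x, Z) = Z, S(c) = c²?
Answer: 25/846 ≈ 0.029551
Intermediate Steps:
w(x, Z) = Z/2
L = -1334
a = -49 (a = 3 - (26*2 + 3*0) = 3 - (52 + 0) = 3 - 1*52 = 3 - 52 = -49)
(a + w(-44, 23))/(L + q(S(0))) = (-49 + (½)*23)/(-1334 + 65) = (-49 + 23/2)/(-1269) = -75/2*(-1/1269) = 25/846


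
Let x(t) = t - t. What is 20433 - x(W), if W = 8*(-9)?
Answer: 20433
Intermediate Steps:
W = -72
x(t) = 0
20433 - x(W) = 20433 - 1*0 = 20433 + 0 = 20433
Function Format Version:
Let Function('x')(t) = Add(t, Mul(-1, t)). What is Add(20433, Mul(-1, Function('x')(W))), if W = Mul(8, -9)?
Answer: 20433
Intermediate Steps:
W = -72
Function('x')(t) = 0
Add(20433, Mul(-1, Function('x')(W))) = Add(20433, Mul(-1, 0)) = Add(20433, 0) = 20433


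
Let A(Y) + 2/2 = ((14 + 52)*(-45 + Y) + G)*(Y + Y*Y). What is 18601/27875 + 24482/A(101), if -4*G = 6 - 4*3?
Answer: 354612552897/530902288250 ≈ 0.66794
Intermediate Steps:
G = 3/2 (G = -(6 - 4*3)/4 = -(6 - 12)/4 = -¼*(-6) = 3/2 ≈ 1.5000)
A(Y) = -1 + (-5937/2 + 66*Y)*(Y + Y²) (A(Y) = -1 + ((14 + 52)*(-45 + Y) + 3/2)*(Y + Y*Y) = -1 + (66*(-45 + Y) + 3/2)*(Y + Y²) = -1 + ((-2970 + 66*Y) + 3/2)*(Y + Y²) = -1 + (-5937/2 + 66*Y)*(Y + Y²))
18601/27875 + 24482/A(101) = 18601/27875 + 24482/(-1 + 66*101³ - 5937/2*101 - 5805/2*101²) = 18601*(1/27875) + 24482/(-1 + 66*1030301 - 599637/2 - 5805/2*10201) = 18601/27875 + 24482/(-1 + 67999866 - 599637/2 - 59216805/2) = 18601/27875 + 24482/38091644 = 18601/27875 + 24482*(1/38091644) = 18601/27875 + 12241/19045822 = 354612552897/530902288250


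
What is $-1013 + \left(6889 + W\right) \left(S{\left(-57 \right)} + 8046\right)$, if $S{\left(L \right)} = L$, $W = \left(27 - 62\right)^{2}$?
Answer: $64821733$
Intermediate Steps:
$W = 1225$ ($W = \left(-35\right)^{2} = 1225$)
$-1013 + \left(6889 + W\right) \left(S{\left(-57 \right)} + 8046\right) = -1013 + \left(6889 + 1225\right) \left(-57 + 8046\right) = -1013 + 8114 \cdot 7989 = -1013 + 64822746 = 64821733$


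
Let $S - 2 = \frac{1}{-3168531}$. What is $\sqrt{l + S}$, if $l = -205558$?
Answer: $\frac{i \sqrt{229299743822359983}}{1056177} \approx 453.38 i$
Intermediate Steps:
$S = \frac{6337061}{3168531}$ ($S = 2 + \frac{1}{-3168531} = 2 - \frac{1}{3168531} = \frac{6337061}{3168531} \approx 2.0$)
$\sqrt{l + S} = \sqrt{-205558 + \frac{6337061}{3168531}} = \sqrt{- \frac{651310558237}{3168531}} = \frac{i \sqrt{229299743822359983}}{1056177}$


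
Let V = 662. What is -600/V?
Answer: -300/331 ≈ -0.90634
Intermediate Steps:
-600/V = -600/662 = -1*300/331 = -300/331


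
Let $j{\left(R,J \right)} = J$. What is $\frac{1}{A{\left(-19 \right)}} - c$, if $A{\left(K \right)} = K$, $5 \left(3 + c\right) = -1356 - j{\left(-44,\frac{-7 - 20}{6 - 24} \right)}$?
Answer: $\frac{10429}{38} \approx 274.45$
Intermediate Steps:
$c = - \frac{549}{2}$ ($c = -3 + \frac{-1356 - \frac{-7 - 20}{6 - 24}}{5} = -3 + \frac{-1356 - - \frac{27}{-18}}{5} = -3 + \frac{-1356 - \left(-27\right) \left(- \frac{1}{18}\right)}{5} = -3 + \frac{-1356 - \frac{3}{2}}{5} = -3 + \frac{1}{5} \left(- \frac{2715}{2}\right) = -3 - \frac{543}{2} = - \frac{549}{2} \approx -274.5$)
$\frac{1}{A{\left(-19 \right)}} - c = \frac{1}{-19} - - \frac{549}{2} = - \frac{1}{19} + \frac{549}{2} = \frac{10429}{38}$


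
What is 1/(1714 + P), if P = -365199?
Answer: -1/363485 ≈ -2.7511e-6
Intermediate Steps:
1/(1714 + P) = 1/(1714 - 365199) = 1/(-363485) = -1/363485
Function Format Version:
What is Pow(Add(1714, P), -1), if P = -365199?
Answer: Rational(-1, 363485) ≈ -2.7511e-6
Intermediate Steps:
Pow(Add(1714, P), -1) = Pow(Add(1714, -365199), -1) = Pow(-363485, -1) = Rational(-1, 363485)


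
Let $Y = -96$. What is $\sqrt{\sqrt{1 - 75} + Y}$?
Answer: $\sqrt{-96 + i \sqrt{74}} \approx 0.43855 + 9.8078 i$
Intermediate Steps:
$\sqrt{\sqrt{1 - 75} + Y} = \sqrt{\sqrt{1 - 75} - 96} = \sqrt{\sqrt{-74} - 96} = \sqrt{i \sqrt{74} - 96} = \sqrt{-96 + i \sqrt{74}}$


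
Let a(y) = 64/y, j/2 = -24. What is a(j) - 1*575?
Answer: -1729/3 ≈ -576.33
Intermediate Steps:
j = -48 (j = 2*(-24) = -48)
a(j) - 1*575 = 64/(-48) - 1*575 = 64*(-1/48) - 575 = -4/3 - 575 = -1729/3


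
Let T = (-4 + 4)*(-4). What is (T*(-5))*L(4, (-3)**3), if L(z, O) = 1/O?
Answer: 0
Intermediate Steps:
T = 0 (T = 0*(-4) = 0)
(T*(-5))*L(4, (-3)**3) = (0*(-5))/((-3)**3) = 0/(-27) = 0*(-1/27) = 0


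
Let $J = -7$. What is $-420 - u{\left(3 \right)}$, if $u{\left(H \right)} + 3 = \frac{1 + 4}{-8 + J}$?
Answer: $- \frac{1250}{3} \approx -416.67$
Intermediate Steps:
$u{\left(H \right)} = - \frac{10}{3}$ ($u{\left(H \right)} = -3 + \frac{1 + 4}{-8 - 7} = -3 + \frac{5}{-15} = -3 + 5 \left(- \frac{1}{15}\right) = -3 - \frac{1}{3} = - \frac{10}{3}$)
$-420 - u{\left(3 \right)} = -420 - - \frac{10}{3} = -420 + \frac{10}{3} = - \frac{1250}{3}$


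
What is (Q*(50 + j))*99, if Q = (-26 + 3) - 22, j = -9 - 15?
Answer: -115830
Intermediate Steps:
j = -24
Q = -45 (Q = -23 - 22 = -45)
(Q*(50 + j))*99 = -45*(50 - 24)*99 = -45*26*99 = -1170*99 = -115830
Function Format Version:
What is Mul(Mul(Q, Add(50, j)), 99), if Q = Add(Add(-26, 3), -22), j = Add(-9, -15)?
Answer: -115830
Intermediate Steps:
j = -24
Q = -45 (Q = Add(-23, -22) = -45)
Mul(Mul(Q, Add(50, j)), 99) = Mul(Mul(-45, Add(50, -24)), 99) = Mul(Mul(-45, 26), 99) = Mul(-1170, 99) = -115830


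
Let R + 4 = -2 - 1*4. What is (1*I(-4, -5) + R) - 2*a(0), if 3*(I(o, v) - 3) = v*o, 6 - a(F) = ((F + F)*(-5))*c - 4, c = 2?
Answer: -61/3 ≈ -20.333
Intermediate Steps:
a(F) = 10 + 20*F (a(F) = 6 - (((F + F)*(-5))*2 - 4) = 6 - (((2*F)*(-5))*2 - 4) = 6 - (-10*F*2 - 4) = 6 - (-20*F - 4) = 6 - (-4 - 20*F) = 6 + (4 + 20*F) = 10 + 20*F)
I(o, v) = 3 + o*v/3 (I(o, v) = 3 + (v*o)/3 = 3 + (o*v)/3 = 3 + o*v/3)
R = -10 (R = -4 + (-2 - 1*4) = -4 + (-2 - 4) = -4 - 6 = -10)
(1*I(-4, -5) + R) - 2*a(0) = (1*(3 + (⅓)*(-4)*(-5)) - 10) - 2*(10 + 20*0) = (1*(3 + 20/3) - 10) - 2*(10 + 0) = (1*(29/3) - 10) - 2*10 = (29/3 - 10) - 20 = -⅓ - 20 = -61/3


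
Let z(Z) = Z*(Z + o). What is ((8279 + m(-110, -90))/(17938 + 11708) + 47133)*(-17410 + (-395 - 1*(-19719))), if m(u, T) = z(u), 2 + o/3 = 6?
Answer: 148582116221/1647 ≈ 9.0214e+7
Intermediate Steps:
o = 12 (o = -6 + 3*6 = -6 + 18 = 12)
z(Z) = Z*(12 + Z) (z(Z) = Z*(Z + 12) = Z*(12 + Z))
m(u, T) = u*(12 + u)
((8279 + m(-110, -90))/(17938 + 11708) + 47133)*(-17410 + (-395 - 1*(-19719))) = ((8279 - 110*(12 - 110))/(17938 + 11708) + 47133)*(-17410 + (-395 - 1*(-19719))) = ((8279 - 110*(-98))/29646 + 47133)*(-17410 + (-395 + 19719)) = ((8279 + 10780)*(1/29646) + 47133)*(-17410 + 19324) = (19059*(1/29646) + 47133)*1914 = (6353/9882 + 47133)*1914 = (465774659/9882)*1914 = 148582116221/1647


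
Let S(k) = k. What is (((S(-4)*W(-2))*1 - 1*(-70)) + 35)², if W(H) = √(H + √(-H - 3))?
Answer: (105 - 4*√(-2 + I))² ≈ 10704.0 - 1206.5*I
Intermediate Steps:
W(H) = √(H + √(-3 - H))
(((S(-4)*W(-2))*1 - 1*(-70)) + 35)² = ((-4*√(-2 + √(-3 - 1*(-2)))*1 - 1*(-70)) + 35)² = ((-4*√(-2 + √(-3 + 2))*1 + 70) + 35)² = ((-4*√(-2 + √(-1))*1 + 70) + 35)² = ((-4*√(-2 + I)*1 + 70) + 35)² = ((-4*√(-2 + I) + 70) + 35)² = ((70 - 4*√(-2 + I)) + 35)² = (105 - 4*√(-2 + I))²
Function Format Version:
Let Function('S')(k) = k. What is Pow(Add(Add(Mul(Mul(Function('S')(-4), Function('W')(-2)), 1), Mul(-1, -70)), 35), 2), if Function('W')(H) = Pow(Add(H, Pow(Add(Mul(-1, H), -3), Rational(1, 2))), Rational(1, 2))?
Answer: Pow(Add(105, Mul(-4, Pow(Add(-2, I), Rational(1, 2)))), 2) ≈ Add(10704., Mul(-1206.5, I))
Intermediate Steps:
Function('W')(H) = Pow(Add(H, Pow(Add(-3, Mul(-1, H)), Rational(1, 2))), Rational(1, 2))
Pow(Add(Add(Mul(Mul(Function('S')(-4), Function('W')(-2)), 1), Mul(-1, -70)), 35), 2) = Pow(Add(Add(Mul(Mul(-4, Pow(Add(-2, Pow(Add(-3, Mul(-1, -2)), Rational(1, 2))), Rational(1, 2))), 1), Mul(-1, -70)), 35), 2) = Pow(Add(Add(Mul(Mul(-4, Pow(Add(-2, Pow(Add(-3, 2), Rational(1, 2))), Rational(1, 2))), 1), 70), 35), 2) = Pow(Add(Add(Mul(Mul(-4, Pow(Add(-2, Pow(-1, Rational(1, 2))), Rational(1, 2))), 1), 70), 35), 2) = Pow(Add(Add(Mul(Mul(-4, Pow(Add(-2, I), Rational(1, 2))), 1), 70), 35), 2) = Pow(Add(Add(Mul(-4, Pow(Add(-2, I), Rational(1, 2))), 70), 35), 2) = Pow(Add(Add(70, Mul(-4, Pow(Add(-2, I), Rational(1, 2)))), 35), 2) = Pow(Add(105, Mul(-4, Pow(Add(-2, I), Rational(1, 2)))), 2)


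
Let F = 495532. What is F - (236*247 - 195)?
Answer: 437435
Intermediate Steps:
F - (236*247 - 195) = 495532 - (236*247 - 195) = 495532 - (58292 - 195) = 495532 - 1*58097 = 495532 - 58097 = 437435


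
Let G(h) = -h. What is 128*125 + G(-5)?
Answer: 16005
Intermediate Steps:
128*125 + G(-5) = 128*125 - 1*(-5) = 16000 + 5 = 16005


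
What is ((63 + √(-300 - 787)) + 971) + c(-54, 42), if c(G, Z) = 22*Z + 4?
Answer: 1962 + I*√1087 ≈ 1962.0 + 32.97*I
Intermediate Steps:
c(G, Z) = 4 + 22*Z
((63 + √(-300 - 787)) + 971) + c(-54, 42) = ((63 + √(-300 - 787)) + 971) + (4 + 22*42) = ((63 + √(-1087)) + 971) + (4 + 924) = ((63 + I*√1087) + 971) + 928 = (1034 + I*√1087) + 928 = 1962 + I*√1087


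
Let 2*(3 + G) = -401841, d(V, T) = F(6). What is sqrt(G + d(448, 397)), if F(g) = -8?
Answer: I*sqrt(803726)/2 ≈ 448.25*I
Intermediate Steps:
d(V, T) = -8
G = -401847/2 (G = -3 + (1/2)*(-401841) = -3 - 401841/2 = -401847/2 ≈ -2.0092e+5)
sqrt(G + d(448, 397)) = sqrt(-401847/2 - 8) = sqrt(-401863/2) = I*sqrt(803726)/2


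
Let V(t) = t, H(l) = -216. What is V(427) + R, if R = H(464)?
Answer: 211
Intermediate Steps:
R = -216
V(427) + R = 427 - 216 = 211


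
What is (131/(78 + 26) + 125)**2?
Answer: 172423161/10816 ≈ 15941.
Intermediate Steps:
(131/(78 + 26) + 125)**2 = (131/104 + 125)**2 = (13131/104)**2 = 172423161/10816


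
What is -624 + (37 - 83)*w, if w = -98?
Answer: 3884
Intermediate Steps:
-624 + (37 - 83)*w = -624 + (37 - 83)*(-98) = -624 - 46*(-98) = -624 + 4508 = 3884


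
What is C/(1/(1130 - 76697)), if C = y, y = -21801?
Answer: 1647436167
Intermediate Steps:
C = -21801
C/(1/(1130 - 76697)) = -21801/(1/(1130 - 76697)) = -21801/(1/(-75567)) = -21801/(-1/75567) = -21801*(-75567) = 1647436167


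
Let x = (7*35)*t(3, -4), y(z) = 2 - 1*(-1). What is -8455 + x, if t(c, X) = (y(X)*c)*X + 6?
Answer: -15805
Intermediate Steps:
y(z) = 3 (y(z) = 2 + 1 = 3)
t(c, X) = 6 + 3*X*c (t(c, X) = (3*c)*X + 6 = 3*X*c + 6 = 6 + 3*X*c)
x = -7350 (x = (7*35)*(6 + 3*(-4)*3) = 245*(6 - 36) = 245*(-30) = -7350)
-8455 + x = -8455 - 7350 = -15805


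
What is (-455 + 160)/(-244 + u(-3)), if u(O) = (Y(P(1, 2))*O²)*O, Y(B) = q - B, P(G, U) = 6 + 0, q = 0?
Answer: 295/82 ≈ 3.5976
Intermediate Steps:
P(G, U) = 6
Y(B) = -B (Y(B) = 0 - B = -B)
u(O) = -6*O³ (u(O) = ((-1*6)*O²)*O = (-6*O²)*O = -6*O³)
(-455 + 160)/(-244 + u(-3)) = (-455 + 160)/(-244 - 6*(-3)³) = -295/(-244 - 6*(-27)) = -295/(-244 + 162) = -295/(-82) = -295*(-1/82) = 295/82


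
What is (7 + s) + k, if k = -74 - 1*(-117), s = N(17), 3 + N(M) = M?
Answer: 64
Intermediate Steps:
N(M) = -3 + M
s = 14 (s = -3 + 17 = 14)
k = 43 (k = -74 + 117 = 43)
(7 + s) + k = (7 + 14) + 43 = 21 + 43 = 64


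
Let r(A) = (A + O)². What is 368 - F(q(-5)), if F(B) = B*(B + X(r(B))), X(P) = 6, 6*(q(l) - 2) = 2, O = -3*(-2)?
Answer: 3137/9 ≈ 348.56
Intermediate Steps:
O = 6
q(l) = 7/3 (q(l) = 2 + (⅙)*2 = 2 + ⅓ = 7/3)
r(A) = (6 + A)² (r(A) = (A + 6)² = (6 + A)²)
F(B) = B*(6 + B) (F(B) = B*(B + 6) = B*(6 + B))
368 - F(q(-5)) = 368 - 7*(6 + 7/3)/3 = 368 - 7*25/(3*3) = 368 - 1*175/9 = 368 - 175/9 = 3137/9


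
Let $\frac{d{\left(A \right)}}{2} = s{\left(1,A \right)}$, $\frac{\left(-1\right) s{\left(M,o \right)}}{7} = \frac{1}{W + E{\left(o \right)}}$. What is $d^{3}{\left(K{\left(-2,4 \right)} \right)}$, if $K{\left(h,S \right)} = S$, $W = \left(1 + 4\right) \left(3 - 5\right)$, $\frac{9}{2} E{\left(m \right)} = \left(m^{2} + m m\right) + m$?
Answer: $343$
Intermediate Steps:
$E{\left(m \right)} = \frac{2 m}{9} + \frac{4 m^{2}}{9}$ ($E{\left(m \right)} = \frac{2 \left(\left(m^{2} + m m\right) + m\right)}{9} = \frac{2 \left(\left(m^{2} + m^{2}\right) + m\right)}{9} = \frac{2 \left(2 m^{2} + m\right)}{9} = \frac{2 \left(m + 2 m^{2}\right)}{9} = \frac{2 m}{9} + \frac{4 m^{2}}{9}$)
$W = -10$ ($W = 5 \left(-2\right) = -10$)
$s{\left(M,o \right)} = - \frac{7}{-10 + \frac{2 o \left(1 + 2 o\right)}{9}}$
$d{\left(A \right)} = - \frac{126}{-90 + 2 A \left(1 + 2 A\right)}$ ($d{\left(A \right)} = 2 \left(- \frac{63}{-90 + 2 A \left(1 + 2 A\right)}\right) = - \frac{126}{-90 + 2 A \left(1 + 2 A\right)}$)
$d^{3}{\left(K{\left(-2,4 \right)} \right)} = \left(- \frac{63}{-45 + 4 \left(1 + 2 \cdot 4\right)}\right)^{3} = \left(- \frac{63}{-45 + 4 \left(1 + 8\right)}\right)^{3} = \left(- \frac{63}{-45 + 4 \cdot 9}\right)^{3} = \left(- \frac{63}{-45 + 36}\right)^{3} = \left(- \frac{63}{-9}\right)^{3} = \left(\left(-63\right) \left(- \frac{1}{9}\right)\right)^{3} = 7^{3} = 343$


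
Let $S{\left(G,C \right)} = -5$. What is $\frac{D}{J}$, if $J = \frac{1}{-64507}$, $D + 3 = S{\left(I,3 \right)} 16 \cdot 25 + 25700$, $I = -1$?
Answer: $-1528622379$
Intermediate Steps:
$D = 23697$ ($D = -3 + \left(\left(-5\right) 16 \cdot 25 + 25700\right) = -3 + \left(\left(-80\right) 25 + 25700\right) = -3 + \left(-2000 + 25700\right) = -3 + 23700 = 23697$)
$J = - \frac{1}{64507} \approx -1.5502 \cdot 10^{-5}$
$\frac{D}{J} = \frac{23697}{- \frac{1}{64507}} = 23697 \left(-64507\right) = -1528622379$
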